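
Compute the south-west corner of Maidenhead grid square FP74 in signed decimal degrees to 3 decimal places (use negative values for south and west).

64.000, -66.000

Field F=5, P=15: +5·20° lon, +15·10° lat → SW at lon -80°, lat 60°.
Square 7, 4: +7·2° lon, +4·1° lat → SW at lon -66°, lat 64°.
latitude 64.000, longitude -66.000.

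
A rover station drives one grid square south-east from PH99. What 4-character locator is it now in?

Longitude square 9; +1 → 10, wraps to 0, carry into field.
Longitude field P = 15; +1 → 16 = Q.
Latitude square 9; −1 → 8.

QH08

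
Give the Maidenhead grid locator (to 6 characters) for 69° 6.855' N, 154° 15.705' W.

BP29uc

Add 180° to longitude and 90° to latitude: 25.7382, 159.1142.
Field: lon ⌊25.7382/20⌋ = 1 → B; lat ⌊159.1142/10⌋ = 15 → P.
Square: lon ⌊5.7382/2⌋ = 2; lat ⌊9.1142/1⌋ = 9.
Subsquare: lon ⌊1.7382/0.0833333⌋ = 20 → u; lat ⌊0.1142/0.0416667⌋ = 2 → c.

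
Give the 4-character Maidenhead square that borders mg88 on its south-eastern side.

Longitude square 8; +1 → 9.
Latitude square 8; −1 → 7.

MG97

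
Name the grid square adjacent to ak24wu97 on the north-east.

AK24xu08

Longitude extended square 9; +1 → 10, wraps to 0, carry into subsquare.
Longitude subsquare w = 22; +1 → 23 = x.
Latitude extended square 7; +1 → 8.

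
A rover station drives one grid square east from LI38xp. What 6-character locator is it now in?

Longitude subsquare x = 23; +1 → 24, wraps to 0 = a, carry into square.
Longitude square 3; +1 → 4.
The latitude characters are unchanged.

LI48ap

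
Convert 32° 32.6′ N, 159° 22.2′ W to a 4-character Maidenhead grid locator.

Shift to the Maidenhead origin (180°W, 90°S): lon 20.63, lat 122.54.
Field: 20.63/20 → 1 → B, 122.54/10 → 12 → M; chars BM.
Square: 0.63/2 → 0, 2.54/1 → 2; chars 02.

BM02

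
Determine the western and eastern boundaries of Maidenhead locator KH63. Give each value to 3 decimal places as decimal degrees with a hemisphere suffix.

32.000° E, 34.000° E

Field K=10, H=7: +10·20° lon, +7·10° lat → SW at lon 20°, lat -20°.
Square 6, 3: +6·2° lon, +3·1° lat → SW at lon 32°, lat -17°.
Cell spans 2° lon × 1° lat.
west 32.000° E, east 34.000° E.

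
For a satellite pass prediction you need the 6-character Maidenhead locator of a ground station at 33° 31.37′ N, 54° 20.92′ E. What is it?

Add 180° to longitude and 90° to latitude: 234.3487, 123.5228.
Field: lon ⌊234.3487/20⌋ = 11 → L; lat ⌊123.5228/10⌋ = 12 → M.
Square: lon ⌊14.3487/2⌋ = 7; lat ⌊3.5228/1⌋ = 3.
Subsquare: lon ⌊0.3487/0.0833333⌋ = 4 → e; lat ⌊0.5228/0.0416667⌋ = 12 → m.

LM73em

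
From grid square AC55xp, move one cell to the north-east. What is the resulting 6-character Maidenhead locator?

AC65aq

Longitude subsquare x = 23; +1 → 24, wraps to 0 = a, carry into square.
Longitude square 5; +1 → 6.
Latitude subsquare p = 15; +1 → 16 = q.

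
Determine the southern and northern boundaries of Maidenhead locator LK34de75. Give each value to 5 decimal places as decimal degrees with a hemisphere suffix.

Field L=11, K=10: +11·20° lon, +10·10° lat → SW at lon 40°, lat 10°.
Square 3, 4: +3·2° lon, +4·1° lat → SW at lon 46°, lat 14°.
Subsquare d=3, e=4: +3·0.0833333° lon, +4·0.0416667° lat → SW at lon 46.25°, lat 14.1667°.
Extended square 7, 5: +7·0.00833333° lon, +5·0.00416667° lat → SW at lon 46.3083°, lat 14.1875°.
Cell spans 0.00833333° lon × 0.00416667° lat.
south 14.18750° N, north 14.19167° N.

14.18750° N, 14.19167° N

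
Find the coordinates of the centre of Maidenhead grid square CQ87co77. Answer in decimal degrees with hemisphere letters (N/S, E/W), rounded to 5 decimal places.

77.61458° N, 123.77083° W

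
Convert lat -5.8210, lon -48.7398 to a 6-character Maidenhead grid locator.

GI54pe

Offset from 180°W / 90°S: lon 131.2602°, lat 84.1790°.
Field (20°×10°, letters A–R): lon ⌊131.2602/20⌋ = 6 → G; lat ⌊84.1790/10⌋ = 8 → I.
Square (2°×1°, digits 0–9): lon ⌊11.2602/2⌋ = 5; lat ⌊4.1790/1⌋ = 4.
Subsquare (5′×2.5′, letters a–x): lon ⌊1.2602/0.0833333⌋ = 15 → p; lat ⌊0.1790/0.0416667⌋ = 4 → e.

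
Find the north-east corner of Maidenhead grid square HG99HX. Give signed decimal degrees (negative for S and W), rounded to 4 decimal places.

-20.0000, -21.3333

Field H=7, G=6: +7·20° lon, +6·10° lat → SW at lon -40°, lat -30°.
Square 9, 9: +9·2° lon, +9·1° lat → SW at lon -22°, lat -21°.
Subsquare h=7, x=23: +7·0.0833333° lon, +23·0.0416667° lat → SW at lon -21.4167°, lat -20.0417°.
Cell spans 0.0833333° lon × 0.0416667° lat. NE corner is SW corner plus one full cell.
latitude -20.0000, longitude -21.3333.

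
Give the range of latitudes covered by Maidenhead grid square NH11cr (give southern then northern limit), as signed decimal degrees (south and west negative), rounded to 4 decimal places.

Field N=13, H=7: +13·20° lon, +7·10° lat → SW at lon 80°, lat -20°.
Square 1, 1: +1·2° lon, +1·1° lat → SW at lon 82°, lat -19°.
Subsquare c=2, r=17: +2·0.0833333° lon, +17·0.0416667° lat → SW at lon 82.1667°, lat -18.2917°.
Cell spans 0.0833333° lon × 0.0416667° lat.
south -18.2917, north -18.2500.

-18.2917, -18.2500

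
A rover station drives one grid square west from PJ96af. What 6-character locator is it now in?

PJ86xf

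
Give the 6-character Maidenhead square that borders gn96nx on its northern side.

GN97na

Latitude subsquare x = 23; +1 → 24, wraps to 0 = a, carry into square.
Latitude square 6; +1 → 7.
The longitude characters are unchanged.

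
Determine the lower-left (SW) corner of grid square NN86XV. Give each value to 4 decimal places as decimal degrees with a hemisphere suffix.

Field N=13, N=13: +13·20° lon, +13·10° lat → SW at lon 80°, lat 40°.
Square 8, 6: +8·2° lon, +6·1° lat → SW at lon 96°, lat 46°.
Subsquare x=23, v=21: +23·0.0833333° lon, +21·0.0416667° lat → SW at lon 97.9167°, lat 46.875°.
latitude 46.8750° N, longitude 97.9167° E.

46.8750° N, 97.9167° E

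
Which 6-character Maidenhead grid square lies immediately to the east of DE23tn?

Longitude subsquare t = 19; +1 → 20 = u.
The latitude characters are unchanged.

DE23un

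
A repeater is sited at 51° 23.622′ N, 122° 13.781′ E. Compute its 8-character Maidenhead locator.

PO11cj74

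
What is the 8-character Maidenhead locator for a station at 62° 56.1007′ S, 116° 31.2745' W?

DC17rb75

Add 180° to longitude and 90° to latitude: 63.47876, 27.06499.
Field: lon ⌊63.47876/20⌋ = 3 → D; lat ⌊27.06499/10⌋ = 2 → C.
Square: lon ⌊3.47876/2⌋ = 1; lat ⌊7.06499/1⌋ = 7.
Subsquare: lon ⌊1.47876/0.0833333⌋ = 17 → r; lat ⌊0.06499/0.0416667⌋ = 1 → b.
Extended square: lon ⌊0.06209/0.00833333⌋ = 7; lat ⌊0.02332/0.00416667⌋ = 5.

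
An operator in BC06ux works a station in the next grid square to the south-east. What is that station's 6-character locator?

Longitude subsquare u = 20; +1 → 21 = v.
Latitude subsquare x = 23; −1 → 22 = w.

BC06vw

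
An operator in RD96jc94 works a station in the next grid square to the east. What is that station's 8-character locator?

RD96kc04

Longitude extended square 9; +1 → 10, wraps to 0, carry into subsquare.
Longitude subsquare j = 9; +1 → 10 = k.
The latitude characters are unchanged.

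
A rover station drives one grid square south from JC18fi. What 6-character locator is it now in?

JC18fh

Latitude subsquare i = 8; −1 → 7 = h.
The longitude characters are unchanged.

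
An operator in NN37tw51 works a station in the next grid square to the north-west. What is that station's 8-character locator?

Longitude extended square 5; −1 → 4.
Latitude extended square 1; +1 → 2.

NN37tw42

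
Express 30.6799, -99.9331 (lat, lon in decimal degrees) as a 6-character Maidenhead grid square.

EM00aq

Shift to the Maidenhead origin (180°W, 90°S): lon 80.0669, lat 120.6799.
Field: 80.0669/20 → 4 → E, 120.6799/10 → 12 → M; chars EM.
Square: 0.0669/2 → 0, 0.6799/1 → 0; chars 00.
Subsquare: 0.0669/0.0833333 → 0 → a, 0.6799/0.0416667 → 16 → q; chars aq.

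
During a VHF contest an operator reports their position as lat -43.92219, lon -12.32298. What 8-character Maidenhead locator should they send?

Add 180° to longitude and 90° to latitude: 167.67702, 46.07781.
Field (20°×10°, letters A–R): 167.67702/20 → 8 → I, 46.07781/10 → 4 → E; chars IE.
Square (2°×1°, digits 0–9): 7.67702/2 → 3, 6.07781/1 → 6; chars 36.
Subsquare (5′×2.5′, letters a–x): 1.67702/0.0833333 → 20 → u, 0.07781/0.0416667 → 1 → b; chars ub.
Extended square (30″×15″, digits 0–9): 0.01035/0.00833333 → 1, 0.03614/0.00416667 → 8; chars 18.

IE36ub18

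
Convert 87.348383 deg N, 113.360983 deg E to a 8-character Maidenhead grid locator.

OR67qi33

Shift to the Maidenhead origin (180°W, 90°S): lon 293.36098, lat 177.34838.
Field (20°×10°, letters A–R): 293.36098/20 → 14 → O, 177.34838/10 → 17 → R; chars OR.
Square (2°×1°, digits 0–9): 13.36098/2 → 6, 7.34838/1 → 7; chars 67.
Subsquare (5′×2.5′, letters a–x): 1.36098/0.0833333 → 16 → q, 0.34838/0.0416667 → 8 → i; chars qi.
Extended square (30″×15″, digits 0–9): 0.02765/0.00833333 → 3, 0.01505/0.00416667 → 3; chars 33.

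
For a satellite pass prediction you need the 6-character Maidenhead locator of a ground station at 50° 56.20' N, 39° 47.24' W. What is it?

Shift to the Maidenhead origin (180°W, 90°S): lon 140.2127, lat 140.9367.
Field (20°×10°, letters A–R): 140.2127/20 → 7 → H, 140.9367/10 → 14 → O; chars HO.
Square (2°×1°, digits 0–9): 0.2127/2 → 0, 0.9367/1 → 0; chars 00.
Subsquare (5′×2.5′, letters a–x): 0.2127/0.0833333 → 2 → c, 0.9367/0.0416667 → 22 → w; chars cw.

HO00cw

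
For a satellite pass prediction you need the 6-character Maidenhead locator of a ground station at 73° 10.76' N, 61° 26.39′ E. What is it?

Offset from 180°W / 90°S: lon 241.4398°, lat 163.1793°.
Field: lon ⌊241.4398/20⌋ = 12 → M; lat ⌊163.1793/10⌋ = 16 → Q.
Square: lon ⌊1.4398/2⌋ = 0; lat ⌊3.1793/1⌋ = 3.
Subsquare: lon ⌊1.4398/0.0833333⌋ = 17 → r; lat ⌊0.1793/0.0416667⌋ = 4 → e.

MQ03re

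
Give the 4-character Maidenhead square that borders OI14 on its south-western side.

OI03

Longitude square 1; −1 → 0.
Latitude square 4; −1 → 3.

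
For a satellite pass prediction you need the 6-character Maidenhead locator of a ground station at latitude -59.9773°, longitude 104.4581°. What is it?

OD20fa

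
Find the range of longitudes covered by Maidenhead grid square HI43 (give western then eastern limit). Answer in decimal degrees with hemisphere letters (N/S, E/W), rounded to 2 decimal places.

Field H=7, I=8: +7·20° lon, +8·10° lat → SW at lon -40°, lat -10°.
Square 4, 3: +4·2° lon, +3·1° lat → SW at lon -32°, lat -7°.
Cell spans 2° lon × 1° lat.
west 32.00° W, east 30.00° W.

32.00° W, 30.00° W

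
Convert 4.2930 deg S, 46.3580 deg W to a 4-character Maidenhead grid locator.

GI65

Add 180° to longitude and 90° to latitude: 133.64, 85.71.
Field: lon ⌊133.64/20⌋ = 6 → G; lat ⌊85.71/10⌋ = 8 → I.
Square: lon ⌊13.64/2⌋ = 6; lat ⌊5.71/1⌋ = 5.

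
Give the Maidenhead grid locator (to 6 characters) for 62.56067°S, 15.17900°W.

IC27jk

Shift to the Maidenhead origin (180°W, 90°S): lon 164.8210, lat 27.4393.
Field (20°×10°, letters A–R): 164.8210/20 → 8 → I, 27.4393/10 → 2 → C; chars IC.
Square (2°×1°, digits 0–9): 4.8210/2 → 2, 7.4393/1 → 7; chars 27.
Subsquare (5′×2.5′, letters a–x): 0.8210/0.0833333 → 9 → j, 0.4393/0.0416667 → 10 → k; chars jk.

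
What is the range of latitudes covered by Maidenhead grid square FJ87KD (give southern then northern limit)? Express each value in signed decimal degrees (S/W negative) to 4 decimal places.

Field F=5, J=9: +5·20° lon, +9·10° lat → SW at lon -80°, lat 0°.
Square 8, 7: +8·2° lon, +7·1° lat → SW at lon -64°, lat 7°.
Subsquare k=10, d=3: +10·0.0833333° lon, +3·0.0416667° lat → SW at lon -63.1667°, lat 7.125°.
Cell spans 0.0833333° lon × 0.0416667° lat.
south 7.1250, north 7.1667.

7.1250, 7.1667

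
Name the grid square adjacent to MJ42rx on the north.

Latitude subsquare x = 23; +1 → 24, wraps to 0 = a, carry into square.
Latitude square 2; +1 → 3.
The longitude characters are unchanged.

MJ43ra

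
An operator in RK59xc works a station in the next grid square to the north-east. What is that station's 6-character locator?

RK69ad

Longitude subsquare x = 23; +1 → 24, wraps to 0 = a, carry into square.
Longitude square 5; +1 → 6.
Latitude subsquare c = 2; +1 → 3 = d.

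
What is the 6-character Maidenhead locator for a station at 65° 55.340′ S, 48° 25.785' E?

Shift to the Maidenhead origin (180°W, 90°S): lon 228.4298, lat 24.0777.
Field: 228.4298/20 → 11 → L, 24.0777/10 → 2 → C; chars LC.
Square: 8.4298/2 → 4, 4.0777/1 → 4; chars 44.
Subsquare: 0.4298/0.0833333 → 5 → f, 0.0777/0.0416667 → 1 → b; chars fb.

LC44fb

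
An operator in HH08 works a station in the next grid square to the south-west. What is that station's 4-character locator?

GH97

Longitude square 0; −1 → -1, wraps to 9, carry into field.
Longitude field H = 7; −1 → 6 = G.
Latitude square 8; −1 → 7.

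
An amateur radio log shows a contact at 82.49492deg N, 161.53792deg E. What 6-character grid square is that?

RR02sl

Shift to the Maidenhead origin (180°W, 90°S): lon 341.5379, lat 172.4949.
Field: lon ⌊341.5379/20⌋ = 17 → R; lat ⌊172.4949/10⌋ = 17 → R.
Square: lon ⌊1.5379/2⌋ = 0; lat ⌊2.4949/1⌋ = 2.
Subsquare: lon ⌊1.5379/0.0833333⌋ = 18 → s; lat ⌊0.4949/0.0416667⌋ = 11 → l.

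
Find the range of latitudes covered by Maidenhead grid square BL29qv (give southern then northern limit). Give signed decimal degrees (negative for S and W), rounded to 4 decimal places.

Field B=1, L=11: +1·20° lon, +11·10° lat → SW at lon -160°, lat 20°.
Square 2, 9: +2·2° lon, +9·1° lat → SW at lon -156°, lat 29°.
Subsquare q=16, v=21: +16·0.0833333° lon, +21·0.0416667° lat → SW at lon -154.667°, lat 29.875°.
Cell spans 0.0833333° lon × 0.0416667° lat.
south 29.8750, north 29.9167.

29.8750, 29.9167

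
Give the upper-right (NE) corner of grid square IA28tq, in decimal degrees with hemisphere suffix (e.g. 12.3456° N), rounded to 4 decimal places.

81.2917° S, 14.3333° W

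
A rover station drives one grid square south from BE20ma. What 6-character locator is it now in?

Latitude subsquare a = 0; −1 → -1, wraps to 23 = x, carry into square.
Latitude square 0; −1 → -1, wraps to 9, carry into field.
Latitude field E = 4; −1 → 3 = D.
The longitude characters are unchanged.

BD29mx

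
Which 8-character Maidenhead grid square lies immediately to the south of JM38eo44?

JM38eo43

Latitude extended square 4; −1 → 3.
The longitude characters are unchanged.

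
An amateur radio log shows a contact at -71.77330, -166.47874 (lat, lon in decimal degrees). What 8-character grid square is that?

Add 180° to longitude and 90° to latitude: 13.52126, 18.22670.
Field (20°×10°, letters A–R): 13.52126/20 → 0 → A, 18.22670/10 → 1 → B; chars AB.
Square (2°×1°, digits 0–9): 13.52126/2 → 6, 8.22670/1 → 8; chars 68.
Subsquare (5′×2.5′, letters a–x): 1.52126/0.0833333 → 18 → s, 0.22670/0.0416667 → 5 → f; chars sf.
Extended square (30″×15″, digits 0–9): 0.02126/0.00833333 → 2, 0.01837/0.00416667 → 4; chars 24.

AB68sf24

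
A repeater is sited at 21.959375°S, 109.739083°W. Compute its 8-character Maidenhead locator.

Offset from 180°W / 90°S: lon 70.26092°, lat 68.04063°.
Field (20°×10°, letters A–R): lon ⌊70.26092/20⌋ = 3 → D; lat ⌊68.04063/10⌋ = 6 → G.
Square (2°×1°, digits 0–9): lon ⌊10.26092/2⌋ = 5; lat ⌊8.04063/1⌋ = 8.
Subsquare (5′×2.5′, letters a–x): lon ⌊0.26092/0.0833333⌋ = 3 → d; lat ⌊0.04063/0.0416667⌋ = 0 → a.
Extended square (30″×15″, digits 0–9): lon ⌊0.01092/0.00833333⌋ = 1; lat ⌊0.04063/0.00416667⌋ = 9.

DG58da19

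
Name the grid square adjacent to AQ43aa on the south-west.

AQ32xx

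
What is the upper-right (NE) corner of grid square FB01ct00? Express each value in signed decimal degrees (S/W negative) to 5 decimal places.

-78.20417, -79.82500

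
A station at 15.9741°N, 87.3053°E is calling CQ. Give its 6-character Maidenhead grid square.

NK35px

Shift to the Maidenhead origin (180°W, 90°S): lon 267.3053, lat 105.9741.
Field: lon ⌊267.3053/20⌋ = 13 → N; lat ⌊105.9741/10⌋ = 10 → K.
Square: lon ⌊7.3053/2⌋ = 3; lat ⌊5.9741/1⌋ = 5.
Subsquare: lon ⌊1.3053/0.0833333⌋ = 15 → p; lat ⌊0.9741/0.0416667⌋ = 23 → x.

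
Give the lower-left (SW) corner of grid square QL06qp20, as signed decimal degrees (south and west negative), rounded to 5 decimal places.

26.62500, 141.35000

Field Q=16, L=11: +16·20° lon, +11·10° lat → SW at lon 140°, lat 20°.
Square 0, 6: +0·2° lon, +6·1° lat → SW at lon 140°, lat 26°.
Subsquare q=16, p=15: +16·0.0833333° lon, +15·0.0416667° lat → SW at lon 141.333°, lat 26.625°.
Extended square 2, 0: +2·0.00833333° lon, +0·0.00416667° lat → SW at lon 141.35°, lat 26.625°.
latitude 26.62500, longitude 141.35000.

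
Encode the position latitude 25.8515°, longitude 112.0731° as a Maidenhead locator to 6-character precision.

Offset from 180°W / 90°S: lon 292.0731°, lat 115.8515°.
Field (20°×10°, letters A–R): lon ⌊292.0731/20⌋ = 14 → O; lat ⌊115.8515/10⌋ = 11 → L.
Square (2°×1°, digits 0–9): lon ⌊12.0731/2⌋ = 6; lat ⌊5.8515/1⌋ = 5.
Subsquare (5′×2.5′, letters a–x): lon ⌊0.0731/0.0833333⌋ = 0 → a; lat ⌊0.8515/0.0416667⌋ = 20 → u.

OL65au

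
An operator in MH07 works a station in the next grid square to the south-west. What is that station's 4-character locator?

LH96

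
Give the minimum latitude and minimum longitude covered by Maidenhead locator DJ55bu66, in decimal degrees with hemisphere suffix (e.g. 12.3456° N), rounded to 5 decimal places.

5.85833° N, 109.86667° W

Field D=3, J=9: +3·20° lon, +9·10° lat → SW at lon -120°, lat 0°.
Square 5, 5: +5·2° lon, +5·1° lat → SW at lon -110°, lat 5°.
Subsquare b=1, u=20: +1·0.0833333° lon, +20·0.0416667° lat → SW at lon -109.917°, lat 5.83333°.
Extended square 6, 6: +6·0.00833333° lon, +6·0.00416667° lat → SW at lon -109.867°, lat 5.85833°.
latitude 5.85833° N, longitude 109.86667° W.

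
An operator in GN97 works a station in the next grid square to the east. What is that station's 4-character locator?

HN07

Longitude square 9; +1 → 10, wraps to 0, carry into field.
Longitude field G = 6; +1 → 7 = H.
The latitude characters are unchanged.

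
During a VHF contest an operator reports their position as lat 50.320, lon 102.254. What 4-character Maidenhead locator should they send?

OO10

Add 180° to longitude and 90° to latitude: 282.25, 140.32.
Field: 282.25/20 → 14 → O, 140.32/10 → 14 → O; chars OO.
Square: 2.25/2 → 1, 0.32/1 → 0; chars 10.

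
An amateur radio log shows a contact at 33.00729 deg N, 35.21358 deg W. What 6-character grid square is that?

HM23ja

Shift to the Maidenhead origin (180°W, 90°S): lon 144.7864, lat 123.0073.
Field (20°×10°, letters A–R): lon ⌊144.7864/20⌋ = 7 → H; lat ⌊123.0073/10⌋ = 12 → M.
Square (2°×1°, digits 0–9): lon ⌊4.7864/2⌋ = 2; lat ⌊3.0073/1⌋ = 3.
Subsquare (5′×2.5′, letters a–x): lon ⌊0.7864/0.0833333⌋ = 9 → j; lat ⌊0.0073/0.0416667⌋ = 0 → a.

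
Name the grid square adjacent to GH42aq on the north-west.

GH32xr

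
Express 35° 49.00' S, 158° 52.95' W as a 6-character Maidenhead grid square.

Shift to the Maidenhead origin (180°W, 90°S): lon 21.1175, lat 54.1833.
Field: 21.1175/20 → 1 → B, 54.1833/10 → 5 → F; chars BF.
Square: 1.1175/2 → 0, 4.1833/1 → 4; chars 04.
Subsquare: 1.1175/0.0833333 → 13 → n, 0.1833/0.0416667 → 4 → e; chars ne.

BF04ne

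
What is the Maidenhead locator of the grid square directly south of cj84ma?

CJ83mx

Latitude subsquare a = 0; −1 → -1, wraps to 23 = x, carry into square.
Latitude square 4; −1 → 3.
The longitude characters are unchanged.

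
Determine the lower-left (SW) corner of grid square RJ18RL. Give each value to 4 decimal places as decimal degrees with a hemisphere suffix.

8.4583° N, 163.4167° E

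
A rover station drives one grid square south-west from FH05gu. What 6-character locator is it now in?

FH05ft

Longitude subsquare g = 6; −1 → 5 = f.
Latitude subsquare u = 20; −1 → 19 = t.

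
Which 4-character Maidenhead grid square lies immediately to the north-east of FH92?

Longitude square 9; +1 → 10, wraps to 0, carry into field.
Longitude field F = 5; +1 → 6 = G.
Latitude square 2; +1 → 3.

GH03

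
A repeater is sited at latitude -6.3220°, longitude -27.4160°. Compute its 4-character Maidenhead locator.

HI63

Add 180° to longitude and 90° to latitude: 152.58, 83.68.
Field: 152.58/20 → 7 → H, 83.68/10 → 8 → I; chars HI.
Square: 12.58/2 → 6, 3.68/1 → 3; chars 63.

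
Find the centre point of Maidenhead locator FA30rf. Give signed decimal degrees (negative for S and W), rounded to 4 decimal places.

-89.7708, -72.5417

Field F=5, A=0: +5·20° lon, +0·10° lat → SW at lon -80°, lat -90°.
Square 3, 0: +3·2° lon, +0·1° lat → SW at lon -74°, lat -90°.
Subsquare r=17, f=5: +17·0.0833333° lon, +5·0.0416667° lat → SW at lon -72.5833°, lat -89.7917°.
Cell spans 0.0833333° lon × 0.0416667° lat. Centre is SW corner plus half of each.
latitude -89.7708, longitude -72.5417.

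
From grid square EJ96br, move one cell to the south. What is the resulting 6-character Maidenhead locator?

EJ96bq

Latitude subsquare r = 17; −1 → 16 = q.
The longitude characters are unchanged.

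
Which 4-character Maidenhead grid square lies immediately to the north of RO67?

RO68

Latitude square 7; +1 → 8.
The longitude characters are unchanged.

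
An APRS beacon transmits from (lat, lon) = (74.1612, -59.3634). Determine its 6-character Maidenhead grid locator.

GQ04hd

Shift to the Maidenhead origin (180°W, 90°S): lon 120.6366, lat 164.1612.
Field: 120.6366/20 → 6 → G, 164.1612/10 → 16 → Q; chars GQ.
Square: 0.6366/2 → 0, 4.1612/1 → 4; chars 04.
Subsquare: 0.6366/0.0833333 → 7 → h, 0.1612/0.0416667 → 3 → d; chars hd.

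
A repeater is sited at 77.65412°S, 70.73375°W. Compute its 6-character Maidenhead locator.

Offset from 180°W / 90°S: lon 109.2662°, lat 12.3459°.
Field (20°×10°, letters A–R): lon ⌊109.2662/20⌋ = 5 → F; lat ⌊12.3459/10⌋ = 1 → B.
Square (2°×1°, digits 0–9): lon ⌊9.2662/2⌋ = 4; lat ⌊2.3459/1⌋ = 2.
Subsquare (5′×2.5′, letters a–x): lon ⌊1.2662/0.0833333⌋ = 15 → p; lat ⌊0.3459/0.0416667⌋ = 8 → i.

FB42pi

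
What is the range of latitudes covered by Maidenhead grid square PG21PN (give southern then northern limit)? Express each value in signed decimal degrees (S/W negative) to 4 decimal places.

-28.4583, -28.4167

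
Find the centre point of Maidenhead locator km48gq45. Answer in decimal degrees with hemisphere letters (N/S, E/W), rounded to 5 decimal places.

Field K=10, M=12: +10·20° lon, +12·10° lat → SW at lon 20°, lat 30°.
Square 4, 8: +4·2° lon, +8·1° lat → SW at lon 28°, lat 38°.
Subsquare g=6, q=16: +6·0.0833333° lon, +16·0.0416667° lat → SW at lon 28.5°, lat 38.6667°.
Extended square 4, 5: +4·0.00833333° lon, +5·0.00416667° lat → SW at lon 28.5333°, lat 38.6875°.
Cell spans 0.00833333° lon × 0.00416667° lat. Centre is SW corner plus half of each.
latitude 38.68958° N, longitude 28.53750° E.

38.68958° N, 28.53750° E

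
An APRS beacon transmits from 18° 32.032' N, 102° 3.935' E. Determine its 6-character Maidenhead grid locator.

Add 180° to longitude and 90° to latitude: 282.0656, 108.5339.
Field: lon ⌊282.0656/20⌋ = 14 → O; lat ⌊108.5339/10⌋ = 10 → K.
Square: lon ⌊2.0656/2⌋ = 1; lat ⌊8.5339/1⌋ = 8.
Subsquare: lon ⌊0.0656/0.0833333⌋ = 0 → a; lat ⌊0.5339/0.0416667⌋ = 12 → m.

OK18am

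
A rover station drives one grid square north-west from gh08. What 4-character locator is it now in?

Longitude square 0; −1 → -1, wraps to 9, carry into field.
Longitude field G = 6; −1 → 5 = F.
Latitude square 8; +1 → 9.

FH99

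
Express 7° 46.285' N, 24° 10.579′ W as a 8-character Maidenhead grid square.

HJ77vs85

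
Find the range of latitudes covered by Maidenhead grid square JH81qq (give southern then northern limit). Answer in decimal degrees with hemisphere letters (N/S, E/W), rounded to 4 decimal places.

18.3333° S, 18.2917° S

Field J=9, H=7: +9·20° lon, +7·10° lat → SW at lon 0°, lat -20°.
Square 8, 1: +8·2° lon, +1·1° lat → SW at lon 16°, lat -19°.
Subsquare q=16, q=16: +16·0.0833333° lon, +16·0.0416667° lat → SW at lon 17.3333°, lat -18.3333°.
Cell spans 0.0833333° lon × 0.0416667° lat.
south 18.3333° S, north 18.2917° S.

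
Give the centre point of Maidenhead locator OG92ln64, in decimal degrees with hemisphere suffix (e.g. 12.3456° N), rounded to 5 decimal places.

27.43958° S, 118.97083° E

Field O=14, G=6: +14·20° lon, +6·10° lat → SW at lon 100°, lat -30°.
Square 9, 2: +9·2° lon, +2·1° lat → SW at lon 118°, lat -28°.
Subsquare l=11, n=13: +11·0.0833333° lon, +13·0.0416667° lat → SW at lon 118.917°, lat -27.4583°.
Extended square 6, 4: +6·0.00833333° lon, +4·0.00416667° lat → SW at lon 118.967°, lat -27.4417°.
Cell spans 0.00833333° lon × 0.00416667° lat. Centre is SW corner plus half of each.
latitude 27.43958° S, longitude 118.97083° E.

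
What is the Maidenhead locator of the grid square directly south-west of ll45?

LL34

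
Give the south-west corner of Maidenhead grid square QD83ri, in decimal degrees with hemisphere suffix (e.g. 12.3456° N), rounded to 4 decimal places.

Field Q=16, D=3: +16·20° lon, +3·10° lat → SW at lon 140°, lat -60°.
Square 8, 3: +8·2° lon, +3·1° lat → SW at lon 156°, lat -57°.
Subsquare r=17, i=8: +17·0.0833333° lon, +8·0.0416667° lat → SW at lon 157.417°, lat -56.6667°.
latitude 56.6667° S, longitude 157.4167° E.

56.6667° S, 157.4167° E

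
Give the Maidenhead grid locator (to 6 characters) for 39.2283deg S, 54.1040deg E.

LF70bs

Add 180° to longitude and 90° to latitude: 234.1040, 50.7717.
Field (20°×10°, letters A–R): 234.1040/20 → 11 → L, 50.7717/10 → 5 → F; chars LF.
Square (2°×1°, digits 0–9): 14.1040/2 → 7, 0.7717/1 → 0; chars 70.
Subsquare (5′×2.5′, letters a–x): 0.1040/0.0833333 → 1 → b, 0.7717/0.0416667 → 18 → s; chars bs.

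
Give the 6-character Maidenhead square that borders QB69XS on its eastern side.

QB79as

Longitude subsquare x = 23; +1 → 24, wraps to 0 = a, carry into square.
Longitude square 6; +1 → 7.
The latitude characters are unchanged.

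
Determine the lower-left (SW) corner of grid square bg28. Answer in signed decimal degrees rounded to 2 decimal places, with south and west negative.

-22.00, -156.00

Field B=1, G=6: +1·20° lon, +6·10° lat → SW at lon -160°, lat -30°.
Square 2, 8: +2·2° lon, +8·1° lat → SW at lon -156°, lat -22°.
latitude -22.00, longitude -156.00.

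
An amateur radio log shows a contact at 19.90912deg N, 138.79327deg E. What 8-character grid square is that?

Offset from 180°W / 90°S: lon 318.79327°, lat 109.90912°.
Field: lon ⌊318.79327/20⌋ = 15 → P; lat ⌊109.90912/10⌋ = 10 → K.
Square: lon ⌊18.79327/2⌋ = 9; lat ⌊9.90912/1⌋ = 9.
Subsquare: lon ⌊0.79327/0.0833333⌋ = 9 → j; lat ⌊0.90912/0.0416667⌋ = 21 → v.
Extended square: lon ⌊0.04327/0.00833333⌋ = 5; lat ⌊0.03412/0.00416667⌋ = 8.

PK99jv58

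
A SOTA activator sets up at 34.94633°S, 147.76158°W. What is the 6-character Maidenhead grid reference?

Shift to the Maidenhead origin (180°W, 90°S): lon 32.2384, lat 55.0537.
Field: 32.2384/20 → 1 → B, 55.0537/10 → 5 → F; chars BF.
Square: 12.2384/2 → 6, 5.0537/1 → 5; chars 65.
Subsquare: 0.2384/0.0833333 → 2 → c, 0.0537/0.0416667 → 1 → b; chars cb.

BF65cb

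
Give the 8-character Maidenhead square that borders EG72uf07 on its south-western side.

Longitude extended square 0; −1 → -1, wraps to 9, carry into subsquare.
Longitude subsquare u = 20; −1 → 19 = t.
Latitude extended square 7; −1 → 6.

EG72tf96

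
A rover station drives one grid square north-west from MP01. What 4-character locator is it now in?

LP92

Longitude square 0; −1 → -1, wraps to 9, carry into field.
Longitude field M = 12; −1 → 11 = L.
Latitude square 1; +1 → 2.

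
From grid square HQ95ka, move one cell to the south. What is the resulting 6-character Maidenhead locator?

HQ94kx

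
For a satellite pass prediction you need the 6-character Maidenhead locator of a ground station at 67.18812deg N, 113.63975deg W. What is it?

Offset from 180°W / 90°S: lon 66.3602°, lat 157.1881°.
Field (20°×10°, letters A–R): lon ⌊66.3602/20⌋ = 3 → D; lat ⌊157.1881/10⌋ = 15 → P.
Square (2°×1°, digits 0–9): lon ⌊6.3602/2⌋ = 3; lat ⌊7.1881/1⌋ = 7.
Subsquare (5′×2.5′, letters a–x): lon ⌊0.3602/0.0833333⌋ = 4 → e; lat ⌊0.1881/0.0416667⌋ = 4 → e.

DP37ee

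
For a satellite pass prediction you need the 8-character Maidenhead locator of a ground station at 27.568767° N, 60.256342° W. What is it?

Shift to the Maidenhead origin (180°W, 90°S): lon 119.74366, lat 117.56877.
Field: 119.74366/20 → 5 → F, 117.56877/10 → 11 → L; chars FL.
Square: 19.74366/2 → 9, 7.56877/1 → 7; chars 97.
Subsquare: 1.74366/0.0833333 → 20 → u, 0.56877/0.0416667 → 13 → n; chars un.
Extended square: 0.07699/0.00833333 → 9, 0.02710/0.00416667 → 6; chars 96.

FL97un96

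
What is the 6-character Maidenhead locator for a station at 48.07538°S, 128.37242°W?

CE51tw

Add 180° to longitude and 90° to latitude: 51.6276, 41.9246.
Field (20°×10°, letters A–R): lon ⌊51.6276/20⌋ = 2 → C; lat ⌊41.9246/10⌋ = 4 → E.
Square (2°×1°, digits 0–9): lon ⌊11.6276/2⌋ = 5; lat ⌊1.9246/1⌋ = 1.
Subsquare (5′×2.5′, letters a–x): lon ⌊1.6276/0.0833333⌋ = 19 → t; lat ⌊0.9246/0.0416667⌋ = 22 → w.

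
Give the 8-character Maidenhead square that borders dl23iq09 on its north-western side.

DL23hr90

Longitude extended square 0; −1 → -1, wraps to 9, carry into subsquare.
Longitude subsquare i = 8; −1 → 7 = h.
Latitude extended square 9; +1 → 10, wraps to 0, carry into subsquare.
Latitude subsquare q = 16; +1 → 17 = r.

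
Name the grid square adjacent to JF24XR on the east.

JF34ar

Longitude subsquare x = 23; +1 → 24, wraps to 0 = a, carry into square.
Longitude square 2; +1 → 3.
The latitude characters are unchanged.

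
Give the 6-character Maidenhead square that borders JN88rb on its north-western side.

JN88qc

Longitude subsquare r = 17; −1 → 16 = q.
Latitude subsquare b = 1; +1 → 2 = c.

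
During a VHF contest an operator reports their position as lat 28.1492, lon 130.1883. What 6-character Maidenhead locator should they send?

PL58cd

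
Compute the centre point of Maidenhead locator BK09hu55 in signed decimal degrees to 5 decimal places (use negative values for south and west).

19.85625, -159.37083

Field B=1, K=10: +1·20° lon, +10·10° lat → SW at lon -160°, lat 10°.
Square 0, 9: +0·2° lon, +9·1° lat → SW at lon -160°, lat 19°.
Subsquare h=7, u=20: +7·0.0833333° lon, +20·0.0416667° lat → SW at lon -159.417°, lat 19.8333°.
Extended square 5, 5: +5·0.00833333° lon, +5·0.00416667° lat → SW at lon -159.375°, lat 19.8542°.
Cell spans 0.00833333° lon × 0.00416667° lat. Centre is SW corner plus half of each.
latitude 19.85625, longitude -159.37083.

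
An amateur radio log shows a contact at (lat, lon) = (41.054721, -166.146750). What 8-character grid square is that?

AN61wb23

Add 180° to longitude and 90° to latitude: 13.85325, 131.05472.
Field: 13.85325/20 → 0 → A, 131.05472/10 → 13 → N; chars AN.
Square: 13.85325/2 → 6, 1.05472/1 → 1; chars 61.
Subsquare: 1.85325/0.0833333 → 22 → w, 0.05472/0.0416667 → 1 → b; chars wb.
Extended square: 0.01992/0.00833333 → 2, 0.01305/0.00416667 → 3; chars 23.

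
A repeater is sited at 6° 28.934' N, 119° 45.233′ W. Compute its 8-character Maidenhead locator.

Add 180° to longitude and 90° to latitude: 60.24612, 96.48223.
Field: lon ⌊60.24612/20⌋ = 3 → D; lat ⌊96.48223/10⌋ = 9 → J.
Square: lon ⌊0.24612/2⌋ = 0; lat ⌊6.48223/1⌋ = 6.
Subsquare: lon ⌊0.24612/0.0833333⌋ = 2 → c; lat ⌊0.48223/0.0416667⌋ = 11 → l.
Extended square: lon ⌊0.07945/0.00833333⌋ = 9; lat ⌊0.02390/0.00416667⌋ = 5.

DJ06cl95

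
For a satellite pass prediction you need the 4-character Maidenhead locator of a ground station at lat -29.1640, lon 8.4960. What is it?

JG40

Add 180° to longitude and 90° to latitude: 188.50, 60.84.
Field (20°×10°, letters A–R): 188.50/20 → 9 → J, 60.84/10 → 6 → G; chars JG.
Square (2°×1°, digits 0–9): 8.50/2 → 4, 0.84/1 → 0; chars 40.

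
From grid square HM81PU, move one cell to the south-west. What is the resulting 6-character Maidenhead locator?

HM81ot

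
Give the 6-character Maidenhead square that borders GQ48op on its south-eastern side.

GQ48po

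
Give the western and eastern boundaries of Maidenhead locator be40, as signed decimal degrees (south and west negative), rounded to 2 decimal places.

Field B=1, E=4: +1·20° lon, +4·10° lat → SW at lon -160°, lat -50°.
Square 4, 0: +4·2° lon, +0·1° lat → SW at lon -152°, lat -50°.
Cell spans 2° lon × 1° lat.
west -152.00, east -150.00.

-152.00, -150.00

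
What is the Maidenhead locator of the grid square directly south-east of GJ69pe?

GJ69qd

Longitude subsquare p = 15; +1 → 16 = q.
Latitude subsquare e = 4; −1 → 3 = d.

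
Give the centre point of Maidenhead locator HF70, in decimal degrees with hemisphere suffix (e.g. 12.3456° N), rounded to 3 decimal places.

39.500° S, 25.000° W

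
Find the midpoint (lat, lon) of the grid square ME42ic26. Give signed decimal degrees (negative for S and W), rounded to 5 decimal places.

-47.88958, 68.68750

Field M=12, E=4: +12·20° lon, +4·10° lat → SW at lon 60°, lat -50°.
Square 4, 2: +4·2° lon, +2·1° lat → SW at lon 68°, lat -48°.
Subsquare i=8, c=2: +8·0.0833333° lon, +2·0.0416667° lat → SW at lon 68.6667°, lat -47.9167°.
Extended square 2, 6: +2·0.00833333° lon, +6·0.00416667° lat → SW at lon 68.6833°, lat -47.8917°.
Cell spans 0.00833333° lon × 0.00416667° lat. Centre is SW corner plus half of each.
latitude -47.88958, longitude 68.68750.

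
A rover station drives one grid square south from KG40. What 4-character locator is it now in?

Latitude square 0; −1 → -1, wraps to 9, carry into field.
Latitude field G = 6; −1 → 5 = F.
The longitude characters are unchanged.

KF49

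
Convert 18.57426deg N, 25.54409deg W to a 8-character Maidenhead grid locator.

HK78fn47

Offset from 180°W / 90°S: lon 154.45591°, lat 108.57426°.
Field: 154.45591/20 → 7 → H, 108.57426/10 → 10 → K; chars HK.
Square: 14.45591/2 → 7, 8.57426/1 → 8; chars 78.
Subsquare: 0.45591/0.0833333 → 5 → f, 0.57426/0.0416667 → 13 → n; chars fn.
Extended square: 0.03924/0.00833333 → 4, 0.03259/0.00416667 → 7; chars 47.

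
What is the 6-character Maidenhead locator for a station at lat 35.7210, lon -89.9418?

Shift to the Maidenhead origin (180°W, 90°S): lon 90.0582, lat 125.7210.
Field (20°×10°, letters A–R): lon ⌊90.0582/20⌋ = 4 → E; lat ⌊125.7210/10⌋ = 12 → M.
Square (2°×1°, digits 0–9): lon ⌊10.0582/2⌋ = 5; lat ⌊5.7210/1⌋ = 5.
Subsquare (5′×2.5′, letters a–x): lon ⌊0.0582/0.0833333⌋ = 0 → a; lat ⌊0.7210/0.0416667⌋ = 17 → r.

EM55ar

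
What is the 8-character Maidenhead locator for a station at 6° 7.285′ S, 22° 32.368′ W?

HI83rv50

Offset from 180°W / 90°S: lon 157.46053°, lat 83.87858°.
Field: lon ⌊157.46053/20⌋ = 7 → H; lat ⌊83.87858/10⌋ = 8 → I.
Square: lon ⌊17.46053/2⌋ = 8; lat ⌊3.87858/1⌋ = 3.
Subsquare: lon ⌊1.46053/0.0833333⌋ = 17 → r; lat ⌊0.87858/0.0416667⌋ = 21 → v.
Extended square: lon ⌊0.04387/0.00833333⌋ = 5; lat ⌊0.00358/0.00416667⌋ = 0.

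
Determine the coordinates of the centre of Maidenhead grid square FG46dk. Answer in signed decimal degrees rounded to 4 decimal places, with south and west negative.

-23.5625, -71.7083

Field F=5, G=6: +5·20° lon, +6·10° lat → SW at lon -80°, lat -30°.
Square 4, 6: +4·2° lon, +6·1° lat → SW at lon -72°, lat -24°.
Subsquare d=3, k=10: +3·0.0833333° lon, +10·0.0416667° lat → SW at lon -71.75°, lat -23.5833°.
Cell spans 0.0833333° lon × 0.0416667° lat. Centre is SW corner plus half of each.
latitude -23.5625, longitude -71.7083.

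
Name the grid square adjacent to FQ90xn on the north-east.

GQ00ao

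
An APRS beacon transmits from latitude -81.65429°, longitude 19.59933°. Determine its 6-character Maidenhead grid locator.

JA98ti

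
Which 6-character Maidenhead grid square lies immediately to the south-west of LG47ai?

LG37xh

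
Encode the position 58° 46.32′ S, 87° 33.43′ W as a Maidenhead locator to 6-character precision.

ED61ff

Offset from 180°W / 90°S: lon 92.4428°, lat 31.2280°.
Field: 92.4428/20 → 4 → E, 31.2280/10 → 3 → D; chars ED.
Square: 12.4428/2 → 6, 1.2280/1 → 1; chars 61.
Subsquare: 0.4428/0.0833333 → 5 → f, 0.2280/0.0416667 → 5 → f; chars ff.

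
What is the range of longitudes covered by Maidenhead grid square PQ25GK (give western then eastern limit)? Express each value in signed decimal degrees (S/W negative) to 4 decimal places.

124.5000, 124.5833

Field P=15, Q=16: +15·20° lon, +16·10° lat → SW at lon 120°, lat 70°.
Square 2, 5: +2·2° lon, +5·1° lat → SW at lon 124°, lat 75°.
Subsquare g=6, k=10: +6·0.0833333° lon, +10·0.0416667° lat → SW at lon 124.5°, lat 75.4167°.
Cell spans 0.0833333° lon × 0.0416667° lat.
west 124.5000, east 124.5833.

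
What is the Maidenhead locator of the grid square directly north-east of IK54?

IK65

Longitude square 5; +1 → 6.
Latitude square 4; +1 → 5.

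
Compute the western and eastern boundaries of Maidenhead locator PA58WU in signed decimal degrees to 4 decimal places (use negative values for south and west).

Field P=15, A=0: +15·20° lon, +0·10° lat → SW at lon 120°, lat -90°.
Square 5, 8: +5·2° lon, +8·1° lat → SW at lon 130°, lat -82°.
Subsquare w=22, u=20: +22·0.0833333° lon, +20·0.0416667° lat → SW at lon 131.833°, lat -81.1667°.
Cell spans 0.0833333° lon × 0.0416667° lat.
west 131.8333, east 131.9167.

131.8333, 131.9167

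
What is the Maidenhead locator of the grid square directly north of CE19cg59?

CE19ch50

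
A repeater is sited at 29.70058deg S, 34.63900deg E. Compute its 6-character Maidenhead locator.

KG70hh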